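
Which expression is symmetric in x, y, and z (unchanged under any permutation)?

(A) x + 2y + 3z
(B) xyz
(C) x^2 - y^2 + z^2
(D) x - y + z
B

A symmetric expression is unchanged when the variables are permuted; here the transformation to test is the swap (x, y) -> (y, x).
A symmetric expression must survive every permutation; the single swap x <-> y already eliminates the distractors, and the keyed expression is also unchanged by x <-> z and y <-> z (each variable enters it in exactly the same way).
Substitute the transformed coordinates into each option and compare with the original:
(A) x + 2y + 3z  ->  (y) + 2(x) + 3z = 2x + y + 3z   [differs from x + 2y + 3z: not invariant]
(B) xyz  ->  (y)(x)z = xyz   [equals xyz: invariant]
(C) x^2 - y^2 + z^2  ->  (y)^2 - (x)^2 + z^2 = -x^2 + y^2 + z^2   [differs from x^2 - y^2 + z^2: not invariant]
(D) x - y + z  ->  (y) - (x) + z = -x + y + z   [differs from x - y + z: not invariant]

Only option (B), xyz, is unchanged by the transformation.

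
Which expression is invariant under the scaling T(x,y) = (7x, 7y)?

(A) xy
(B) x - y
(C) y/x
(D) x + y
C

Under the uniform scaling T(x,y) = (7x, 7y):
Substitute the transformed coordinates into each option and compare with the original:
(A) xy  ->  (7x)(7y) = 49xy   [differs from xy: not invariant]
(B) x - y  ->  (7x) - (7y) = 7x - 7y   [differs from x - y: not invariant]
(C) y/x  ->  (7y)/(7x) = y/x   [equals y/x: invariant]
(D) x + y  ->  (7x) + (7y) = 7x + 7y   [differs from x + y: not invariant]

Only option (C), y/x, is unchanged by the transformation.
The common factor 7 cancels in a ratio of coordinates, while sums, products and sums of squares pick up factors of 7 or 49.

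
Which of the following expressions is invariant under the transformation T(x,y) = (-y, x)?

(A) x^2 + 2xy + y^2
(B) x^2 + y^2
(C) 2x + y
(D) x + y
B

An expression E(x,y) is invariant under T if E(T(x,y)) = E(x,y). Here T(x,y) = (-y, x).
Substitute the transformed coordinates into each option and compare with the original:
(A) x^2 + 2xy + y^2  ->  (-y)^2 + 2(-y)(x) + (x)^2 = x^2 - 2xy + y^2   [differs from x^2 + 2xy + y^2: not invariant]
(B) x^2 + y^2  ->  (-y)^2 + (x)^2 = x^2 + y^2   [equals x^2 + y^2: invariant]
(C) 2x + y  ->  2(-y) + (x) = x - 2y   [differs from 2x + y: not invariant]
(D) x + y  ->  (-y) + (x) = x - y   [differs from x + y: not invariant]

Only option (B), x^2 + y^2, is unchanged by the transformation.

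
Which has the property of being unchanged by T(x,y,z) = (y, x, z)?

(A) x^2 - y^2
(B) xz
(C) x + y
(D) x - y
C

Apply T(x,y,z) = (y, x, z) to each option, i.e. replace (x, y, z) by the transformed coordinates.
Substitute the transformed coordinates into each option and compare with the original:
(A) x^2 - y^2  ->  (y)^2 - (x)^2 = -x^2 + y^2   [differs from x^2 - y^2: not invariant]
(B) xz  ->  (y)(z) = yz   [differs from xz: not invariant]
(C) x + y  ->  (y) + (x) = x + y   [equals x + y: invariant]
(D) x - y  ->  (y) - (x) = -x + y   [differs from x - y: not invariant]

Only option (C), x + y, is unchanged by the transformation.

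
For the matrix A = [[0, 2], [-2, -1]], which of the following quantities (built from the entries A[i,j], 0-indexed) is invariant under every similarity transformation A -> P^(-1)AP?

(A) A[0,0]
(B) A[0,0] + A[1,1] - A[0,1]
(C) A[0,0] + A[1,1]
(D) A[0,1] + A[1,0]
C

A[0,0] + A[1,1] is the trace of A. By the cyclic property of the trace, tr(P^(-1)AP) = tr(APP^(-1)) = tr(A), so it is the same for every matrix similar to A.

The other combinations are not similarity invariants. For example, take P = [[1, 2], [0, 1]] (det P = 1), so P^(-1) = [[1, -2], [0, 1]] and
B = P^(-1)AP = [[4, 12], [-2, -5]].
Evaluating each option on A and on B:
(A) A[0,0]: 0 for A, 4 for B -> changes
(B) A[0,0] + A[1,1] - A[0,1]: -3 for A, -13 for B -> changes
(C) A[0,0] + A[1,1]: -1 for A, -1 for B -> unchanged
(D) A[0,1] + A[1,0]: 0 for A, 10 for B -> changes

Only (C) A[0,0] + A[1,1] = -1 survives (and it does so for every P, not just this one), so it is the invariant.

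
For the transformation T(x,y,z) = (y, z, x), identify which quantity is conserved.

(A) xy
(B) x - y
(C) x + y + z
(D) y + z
C

Apply T(x,y,z) = (y, z, x) to each option, i.e. replace (x, y, z) by the transformed coordinates.
Substitute the transformed coordinates into each option and compare with the original:
(A) xy  ->  (y)(z) = yz   [differs from xy: not invariant]
(B) x - y  ->  (y) - (z) = y - z   [differs from x - y: not invariant]
(C) x + y + z  ->  (y) + (z) + (x) = x + y + z   [equals x + y + z: invariant]
(D) y + z  ->  (z) + (x) = x + z   [differs from y + z: not invariant]

Only option (C), x + y + z, is unchanged by the transformation.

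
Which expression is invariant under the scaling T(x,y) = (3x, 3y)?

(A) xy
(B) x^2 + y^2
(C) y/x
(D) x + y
C

Under the uniform scaling T(x,y) = (3x, 3y):
Substitute the transformed coordinates into each option and compare with the original:
(A) xy  ->  (3x)(3y) = 9xy   [differs from xy: not invariant]
(B) x^2 + y^2  ->  (3x)^2 + (3y)^2 = 9x^2 + 9y^2   [differs from x^2 + y^2: not invariant]
(C) y/x  ->  (3y)/(3x) = y/x   [equals y/x: invariant]
(D) x + y  ->  (3x) + (3y) = 3x + 3y   [differs from x + y: not invariant]

Only option (C), y/x, is unchanged by the transformation.
The common factor 3 cancels in a ratio of coordinates, while sums, products and sums of squares pick up factors of 3 or 9.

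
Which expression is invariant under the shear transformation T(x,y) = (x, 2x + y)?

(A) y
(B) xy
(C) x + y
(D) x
D

Under the shear T(x,y) = (x, 2x + y):
Substitute the transformed coordinates into each option and compare with the original:
(A) y  ->  (2x + y) = 2x + y   [differs from y: not invariant]
(B) xy  ->  (x)(2x + y) = 2x^2 + xy   [differs from xy: not invariant]
(C) x + y  ->  (x) + (2x + y) = 3x + y   [differs from x + y: not invariant]
(D) x  ->  (x) = x   [equals x: invariant]

Only option (D), x, is unchanged by the transformation.
A vertical shear moves points parallel to the y-axis, so the x-coordinate (and any function of x alone) is unchanged.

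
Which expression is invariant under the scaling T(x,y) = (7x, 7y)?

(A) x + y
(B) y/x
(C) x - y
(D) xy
B

Under the uniform scaling T(x,y) = (7x, 7y):
Substitute the transformed coordinates into each option and compare with the original:
(A) x + y  ->  (7x) + (7y) = 7x + 7y   [differs from x + y: not invariant]
(B) y/x  ->  (7y)/(7x) = y/x   [equals y/x: invariant]
(C) x - y  ->  (7x) - (7y) = 7x - 7y   [differs from x - y: not invariant]
(D) xy  ->  (7x)(7y) = 49xy   [differs from xy: not invariant]

Only option (B), y/x, is unchanged by the transformation.
The common factor 7 cancels in a ratio of coordinates, while sums, products and sums of squares pick up factors of 7 or 49.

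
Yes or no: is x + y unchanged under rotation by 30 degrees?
No

Applying rotation by 30 degrees: x' = x*cos(30 degrees) - y*sin(30 degrees) = sqrt(3)x/2 - y/2, y' = x*sin(30 degrees) + y*cos(30 degrees) = x/2 + sqrt(3)y/2

Substituting into x + y:
(sqrt(3)x/2 - y/2) + (x/2 + sqrt(3)y/2)
= x/2 + sqrt(3)x/2 - y/2 + sqrt(3)y/2

This differs from the original expression x + y, so it is NOT invariant.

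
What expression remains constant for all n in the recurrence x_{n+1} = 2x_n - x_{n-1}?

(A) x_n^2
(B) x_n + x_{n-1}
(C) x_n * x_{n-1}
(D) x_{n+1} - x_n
D

For the recurrence x_{n+1} = 2x_n - x_{n-1}:

If x_{n+1} = 2x_n - x_{n-1}, then:
x_{n+1} - x_n = x_n - x_{n-1}
The first difference is constant throughout the sequence.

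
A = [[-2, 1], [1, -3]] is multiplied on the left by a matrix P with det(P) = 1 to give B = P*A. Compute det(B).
5

By the multiplicative property of determinants, det(B) = det(P*A) = det(P) * det(A) = det(A),
so the determinant is invariant under multiplication by any determinant-1 matrix; we just need det(A).

det(A) = (-2)(-3) - (1)(1) = 6 - 1 = 5

Therefore det(B) = 1 * 5 = 5.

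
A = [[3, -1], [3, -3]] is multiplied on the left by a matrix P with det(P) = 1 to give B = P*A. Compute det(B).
-6

By the multiplicative property of determinants, det(B) = det(P*A) = det(P) * det(A) = det(A),
so the determinant is invariant under multiplication by any determinant-1 matrix; we just need det(A).

det(A) = (3)(-3) - (-1)(3) = -9 - (-3) = -6

Therefore det(B) = 1 * (-6) = -6.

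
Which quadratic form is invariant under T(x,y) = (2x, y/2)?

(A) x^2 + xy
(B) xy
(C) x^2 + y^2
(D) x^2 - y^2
B

T multiplies x by 2 and divides y by 2.
Substitute the transformed coordinates into each option and compare with the original:
(A) x^2 + xy  ->  (2x)^2 + (2x)(y/2) = 4x^2 + xy   [differs from x^2 + xy: not invariant]
(B) xy  ->  (2x)(y/2) = xy   [equals xy: invariant]
(C) x^2 + y^2  ->  (2x)^2 + (y/2)^2 = 4x^2 + y^2/4   [differs from x^2 + y^2: not invariant]
(D) x^2 - y^2  ->  (2x)^2 - (y/2)^2 = 4x^2 - y^2/4   [differs from x^2 - y^2: not invariant]

Only option (B), xy, is unchanged by the transformation.
The factors 2 and 1/2 cancel only in the pure product xy.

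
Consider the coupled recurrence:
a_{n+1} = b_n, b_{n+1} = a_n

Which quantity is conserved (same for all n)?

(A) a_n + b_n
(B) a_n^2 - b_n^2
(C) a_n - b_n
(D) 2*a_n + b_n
A

Replace a_n by a_{n+1} = b_n and b_n by b_{n+1} = a_n in each option and simplify:
(A) a_n + b_n  ->  (b_n) + (a_n) = a_n + b_n   [conserved]
(B) a_n^2 - b_n^2  ->  (b_n)^2 - (a_n)^2 = -a_n^2 + b_n^2   [not conserved]
(C) a_n - b_n  ->  (b_n) - (a_n) = -a_n + b_n   [not conserved]
(D) 2*a_n + b_n  ->  2*(b_n) + (a_n) = a_n + 2*b_n   [not conserved]

Only (A) a_n + b_n returns to itself after one step, so it is the conserved quantity.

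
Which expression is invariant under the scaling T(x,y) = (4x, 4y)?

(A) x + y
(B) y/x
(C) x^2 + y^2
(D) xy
B

Under the uniform scaling T(x,y) = (4x, 4y):
Substitute the transformed coordinates into each option and compare with the original:
(A) x + y  ->  (4x) + (4y) = 4x + 4y   [differs from x + y: not invariant]
(B) y/x  ->  (4y)/(4x) = y/x   [equals y/x: invariant]
(C) x^2 + y^2  ->  (4x)^2 + (4y)^2 = 16x^2 + 16y^2   [differs from x^2 + y^2: not invariant]
(D) xy  ->  (4x)(4y) = 16xy   [differs from xy: not invariant]

Only option (B), y/x, is unchanged by the transformation.
The common factor 4 cancels in a ratio of coordinates, while sums, products and sums of squares pick up factors of 4 or 16.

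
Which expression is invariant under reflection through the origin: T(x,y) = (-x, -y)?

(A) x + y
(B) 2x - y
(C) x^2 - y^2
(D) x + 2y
C

The map is reflection through the origin: T(x,y) = (-x, -y).
Substitute the transformed coordinates into each option and compare with the original:
(A) x + y  ->  (-x) + (-y) = -x - y   [differs from x + y: not invariant]
(B) 2x - y  ->  2(-x) - (-y) = -2x + y   [differs from 2x - y: not invariant]
(C) x^2 - y^2  ->  (-x)^2 - (-y)^2 = x^2 - y^2   [equals x^2 - y^2: invariant]
(D) x + 2y  ->  (-x) + 2(-y) = -x - 2y   [differs from x + 2y: not invariant]

Only option (C), x^2 - y^2, is unchanged by the transformation.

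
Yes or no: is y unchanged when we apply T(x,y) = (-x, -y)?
No

Substitute T(x,y) = (-x, -y) into the expression and compare with the original.

Original: y
After applying T: (-y) = -y

This differs from the original y (difference: -2y), so the expression is NOT invariant.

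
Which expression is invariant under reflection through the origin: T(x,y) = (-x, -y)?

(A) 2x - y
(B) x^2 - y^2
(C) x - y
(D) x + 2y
B

The map is reflection through the origin: T(x,y) = (-x, -y).
Substitute the transformed coordinates into each option and compare with the original:
(A) 2x - y  ->  2(-x) - (-y) = -2x + y   [differs from 2x - y: not invariant]
(B) x^2 - y^2  ->  (-x)^2 - (-y)^2 = x^2 - y^2   [equals x^2 - y^2: invariant]
(C) x - y  ->  (-x) - (-y) = -x + y   [differs from x - y: not invariant]
(D) x + 2y  ->  (-x) + 2(-y) = -x - 2y   [differs from x + 2y: not invariant]

Only option (B), x^2 - y^2, is unchanged by the transformation.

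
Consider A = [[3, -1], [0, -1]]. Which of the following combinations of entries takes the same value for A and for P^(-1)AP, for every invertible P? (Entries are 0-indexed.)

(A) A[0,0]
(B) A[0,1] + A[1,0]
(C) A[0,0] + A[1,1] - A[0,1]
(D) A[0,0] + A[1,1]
D

A[0,0] + A[1,1] is the trace of A. By the cyclic property of the trace, tr(P^(-1)AP) = tr(APP^(-1)) = tr(A), so it is the same for every matrix similar to A.

The other combinations are not similarity invariants. For example, take P = [[1, 1], [1, 2]] (det P = 1), so P^(-1) = [[2, -1], [-1, 1]] and
B = P^(-1)AP = [[5, 4], [-3, -3]].
Evaluating each option on A and on B:
(A) A[0,0]: 3 for A, 5 for B -> changes
(B) A[0,1] + A[1,0]: -1 for A, 1 for B -> changes
(C) A[0,0] + A[1,1] - A[0,1]: 3 for A, -2 for B -> changes
(D) A[0,0] + A[1,1]: 2 for A, 2 for B -> unchanged

Only (D) A[0,0] + A[1,1] = 2 survives (and it does so for every P, not just this one), so it is the invariant.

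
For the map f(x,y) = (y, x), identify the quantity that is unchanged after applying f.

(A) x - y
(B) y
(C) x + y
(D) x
C

For f(x,y) = (y, x):
After applying f: x' = y, y' = x. So x' + y' = y + x = x + y.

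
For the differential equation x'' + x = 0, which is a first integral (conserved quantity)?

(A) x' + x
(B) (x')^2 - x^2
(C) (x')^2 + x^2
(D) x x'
C

A first integral I satisfies dI/dt = 0 along every solution. Differentiate each option and use the equation of motion:
(A) d/dt[x' + x] = x'' + x' = -x + x', not identically 0
(B) d/dt[(x')^2 - x^2] = 2x'x'' - 2x x' = -4x x', not identically 0
(C) d/dt[(x')^2 + x^2] = 2x'x'' + 2x x' = 2x'(-x) + 2x x' = 0
(D) d/dt[x x'] = (x')^2 + x x'' = (x')^2 - x^2, not identically 0

Only (C) has zero time-derivative. So the energy-like quantity (x')^2 + x^2 is the first integral.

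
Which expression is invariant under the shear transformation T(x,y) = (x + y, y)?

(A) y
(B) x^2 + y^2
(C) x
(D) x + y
A

Under the shear T(x,y) = (x + y, y):
Substitute the transformed coordinates into each option and compare with the original:
(A) y  ->  (y) = y   [equals y: invariant]
(B) x^2 + y^2  ->  (x + y)^2 + (y)^2 = x^2 + 2xy + 2y^2   [differs from x^2 + y^2: not invariant]
(C) x  ->  (x + y) = x + y   [differs from x: not invariant]
(D) x + y  ->  (x + y) + (y) = x + 2y   [differs from x + y: not invariant]

Only option (A), y, is unchanged by the transformation.
A horizontal shear moves points parallel to the x-axis, so the y-coordinate (and any function of y alone) is unchanged.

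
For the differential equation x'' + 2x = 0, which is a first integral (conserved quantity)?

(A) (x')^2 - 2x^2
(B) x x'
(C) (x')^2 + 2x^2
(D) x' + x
C

A first integral I satisfies dI/dt = 0 along every solution. Differentiate each option and use the equation of motion:
(A) d/dt[(x')^2 - 2x^2] = 2x'x'' - 4x x' = -8x x', not identically 0
(B) d/dt[x x'] = (x')^2 + x x'' = (x')^2 - 2x^2, not identically 0
(C) d/dt[(x')^2 + 2x^2] = 2x'x'' + 4x x' = 2x'(-2x) + 4x x' = 0
(D) d/dt[x' + x] = x'' + x' = -2x + x', not identically 0

Only (C) has zero time-derivative. So the energy-like quantity (x')^2 + 2x^2 is the first integral.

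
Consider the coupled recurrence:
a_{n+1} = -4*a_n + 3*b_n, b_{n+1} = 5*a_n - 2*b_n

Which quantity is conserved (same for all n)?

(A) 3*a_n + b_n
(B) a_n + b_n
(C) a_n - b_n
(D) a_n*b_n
B

Replace a_n by a_{n+1} = -4*a_n + 3*b_n and b_n by b_{n+1} = 5*a_n - 2*b_n in each option and simplify:
(A) 3*a_n + b_n  ->  3*(-4*a_n + 3*b_n) + (5*a_n - 2*b_n) = -7*a_n + 7*b_n   [not conserved]
(B) a_n + b_n  ->  (-4*a_n + 3*b_n) + (5*a_n - 2*b_n) = a_n + b_n   [conserved]
(C) a_n - b_n  ->  (-4*a_n + 3*b_n) - (5*a_n - 2*b_n) = -9*a_n + 5*b_n   [not conserved]
(D) a_n*b_n  ->  (-4*a_n + 3*b_n)*(5*a_n - 2*b_n) = -20*a_n^2 + 23*a_n*b_n - 6*b_n^2   [not conserved]

Only (B) a_n + b_n returns to itself after one step, so it is the conserved quantity.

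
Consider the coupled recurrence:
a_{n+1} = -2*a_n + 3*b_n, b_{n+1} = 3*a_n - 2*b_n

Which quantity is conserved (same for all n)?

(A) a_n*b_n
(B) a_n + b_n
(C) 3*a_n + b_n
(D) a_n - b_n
B

Replace a_n by a_{n+1} = -2*a_n + 3*b_n and b_n by b_{n+1} = 3*a_n - 2*b_n in each option and simplify:
(A) a_n*b_n  ->  (-2*a_n + 3*b_n)*(3*a_n - 2*b_n) = -6*a_n^2 + 13*a_n*b_n - 6*b_n^2   [not conserved]
(B) a_n + b_n  ->  (-2*a_n + 3*b_n) + (3*a_n - 2*b_n) = a_n + b_n   [conserved]
(C) 3*a_n + b_n  ->  3*(-2*a_n + 3*b_n) + (3*a_n - 2*b_n) = -3*a_n + 7*b_n   [not conserved]
(D) a_n - b_n  ->  (-2*a_n + 3*b_n) - (3*a_n - 2*b_n) = -5*a_n + 5*b_n   [not conserved]

Only (B) a_n + b_n returns to itself after one step, so it is the conserved quantity.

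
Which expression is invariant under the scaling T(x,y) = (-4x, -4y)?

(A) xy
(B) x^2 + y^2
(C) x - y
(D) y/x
D

Under the uniform scaling T(x,y) = (-4x, -4y):
Substitute the transformed coordinates into each option and compare with the original:
(A) xy  ->  (-4x)(-4y) = 16xy   [differs from xy: not invariant]
(B) x^2 + y^2  ->  (-4x)^2 + (-4y)^2 = 16x^2 + 16y^2   [differs from x^2 + y^2: not invariant]
(C) x - y  ->  (-4x) - (-4y) = -4x + 4y   [differs from x - y: not invariant]
(D) y/x  ->  (-4y)/(-4x) = y/x   [equals y/x: invariant]

Only option (D), y/x, is unchanged by the transformation.
The common factor -4 cancels in a ratio of coordinates, while sums, products and sums of squares pick up factors of -4 or 16.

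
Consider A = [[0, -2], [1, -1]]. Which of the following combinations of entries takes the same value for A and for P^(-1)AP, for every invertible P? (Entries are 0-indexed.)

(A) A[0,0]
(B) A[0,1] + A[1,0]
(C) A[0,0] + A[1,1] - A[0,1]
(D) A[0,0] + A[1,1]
D

A[0,0] + A[1,1] is the trace of A. By the cyclic property of the trace, tr(P^(-1)AP) = tr(APP^(-1)) = tr(A), so it is the same for every matrix similar to A.

The other combinations are not similarity invariants. For example, take P = [[1, 1], [1, 2]] (det P = 1), so P^(-1) = [[2, -1], [-1, 1]] and
B = P^(-1)AP = [[-4, -7], [2, 3]].
Evaluating each option on A and on B:
(A) A[0,0]: 0 for A, -4 for B -> changes
(B) A[0,1] + A[1,0]: -1 for A, -5 for B -> changes
(C) A[0,0] + A[1,1] - A[0,1]: 1 for A, 6 for B -> changes
(D) A[0,0] + A[1,1]: -1 for A, -1 for B -> unchanged

Only (D) A[0,0] + A[1,1] = -1 survives (and it does so for every P, not just this one), so it is the invariant.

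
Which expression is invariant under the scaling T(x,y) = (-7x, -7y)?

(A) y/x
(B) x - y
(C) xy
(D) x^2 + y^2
A

Under the uniform scaling T(x,y) = (-7x, -7y):
Substitute the transformed coordinates into each option and compare with the original:
(A) y/x  ->  (-7y)/(-7x) = y/x   [equals y/x: invariant]
(B) x - y  ->  (-7x) - (-7y) = -7x + 7y   [differs from x - y: not invariant]
(C) xy  ->  (-7x)(-7y) = 49xy   [differs from xy: not invariant]
(D) x^2 + y^2  ->  (-7x)^2 + (-7y)^2 = 49x^2 + 49y^2   [differs from x^2 + y^2: not invariant]

Only option (A), y/x, is unchanged by the transformation.
The common factor -7 cancels in a ratio of coordinates, while sums, products and sums of squares pick up factors of -7 or 49.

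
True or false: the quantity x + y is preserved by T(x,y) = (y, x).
True

Substitute T(x,y) = (y, x) into the expression and compare with the original.

Original: x + y
After applying T: (y) + (x) = x + y

This is identical to the original x + y, so the expression is invariant.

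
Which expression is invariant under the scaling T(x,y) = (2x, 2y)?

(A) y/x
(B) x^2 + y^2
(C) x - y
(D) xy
A

Under the uniform scaling T(x,y) = (2x, 2y):
Substitute the transformed coordinates into each option and compare with the original:
(A) y/x  ->  (2y)/(2x) = y/x   [equals y/x: invariant]
(B) x^2 + y^2  ->  (2x)^2 + (2y)^2 = 4x^2 + 4y^2   [differs from x^2 + y^2: not invariant]
(C) x - y  ->  (2x) - (2y) = 2x - 2y   [differs from x - y: not invariant]
(D) xy  ->  (2x)(2y) = 4xy   [differs from xy: not invariant]

Only option (A), y/x, is unchanged by the transformation.
The common factor 2 cancels in a ratio of coordinates, while sums, products and sums of squares pick up factors of 2 or 4.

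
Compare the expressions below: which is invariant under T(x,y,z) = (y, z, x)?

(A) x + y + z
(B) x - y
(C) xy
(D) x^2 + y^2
A

Apply T(x,y,z) = (y, z, x) to each option, i.e. replace (x, y, z) by the transformed coordinates.
Substitute the transformed coordinates into each option and compare with the original:
(A) x + y + z  ->  (y) + (z) + (x) = x + y + z   [equals x + y + z: invariant]
(B) x - y  ->  (y) - (z) = y - z   [differs from x - y: not invariant]
(C) xy  ->  (y)(z) = yz   [differs from xy: not invariant]
(D) x^2 + y^2  ->  (y)^2 + (z)^2 = y^2 + z^2   [differs from x^2 + y^2: not invariant]

Only option (A), x + y + z, is unchanged by the transformation.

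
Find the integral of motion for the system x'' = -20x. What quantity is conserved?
E = (x')^2 + 20x^2

Multiply the equation by x':
x' * x'' = -20x * x'
The left side is d/dt[(x')^2/2] and the right side is d/dt[-20x^2/2], so
d/dt[(x')^2/2 + 20x^2/2] = 0, i.e. (x')^2/2 + 20x^2/2 = constant.
Multiplying by 2, the integral of motion is E = (x')^2 + 20x^2.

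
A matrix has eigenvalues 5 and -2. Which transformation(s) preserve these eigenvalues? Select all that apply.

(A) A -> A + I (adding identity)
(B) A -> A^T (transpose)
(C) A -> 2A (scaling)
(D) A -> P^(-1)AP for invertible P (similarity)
B and D

Eigenvalues are preserved by:
1. Similarity transformations: A -> P^(-1)AP (same characteristic polynomial)
2. Transpose: A^T has the same eigenvalues as A

Eigenvalues are NOT preserved by:
- Adding identity: eigenvalues become 5+1, -2+1
- Scaling: eigenvalues become 10, -4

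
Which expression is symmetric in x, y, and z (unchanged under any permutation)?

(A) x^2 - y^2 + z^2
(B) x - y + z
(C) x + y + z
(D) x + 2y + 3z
C

A symmetric expression is unchanged when the variables are permuted; here the transformation to test is the swap (x, y) -> (y, x).
A symmetric expression must survive every permutation; the single swap x <-> y already eliminates the distractors, and the keyed expression is also unchanged by x <-> z and y <-> z (each variable enters it in exactly the same way).
Substitute the transformed coordinates into each option and compare with the original:
(A) x^2 - y^2 + z^2  ->  (y)^2 - (x)^2 + z^2 = -x^2 + y^2 + z^2   [differs from x^2 - y^2 + z^2: not invariant]
(B) x - y + z  ->  (y) - (x) + z = -x + y + z   [differs from x - y + z: not invariant]
(C) x + y + z  ->  (y) + (x) + z = x + y + z   [equals x + y + z: invariant]
(D) x + 2y + 3z  ->  (y) + 2(x) + 3z = 2x + y + 3z   [differs from x + 2y + 3z: not invariant]

Only option (C), x + y + z, is unchanged by the transformation.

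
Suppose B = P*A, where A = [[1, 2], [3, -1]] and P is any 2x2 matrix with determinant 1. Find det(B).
-7

By the multiplicative property of determinants, det(B) = det(P*A) = det(P) * det(A) = det(A),
so the determinant is invariant under multiplication by any determinant-1 matrix; we just need det(A).

det(A) = (1)(-1) - (2)(3) = -1 - 6 = -7

Therefore det(B) = 1 * (-7) = -7.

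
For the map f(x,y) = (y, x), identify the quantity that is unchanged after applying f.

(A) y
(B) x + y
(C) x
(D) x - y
B

For f(x,y) = (y, x):
After applying f: x' = y, y' = x. So x' + y' = y + x = x + y.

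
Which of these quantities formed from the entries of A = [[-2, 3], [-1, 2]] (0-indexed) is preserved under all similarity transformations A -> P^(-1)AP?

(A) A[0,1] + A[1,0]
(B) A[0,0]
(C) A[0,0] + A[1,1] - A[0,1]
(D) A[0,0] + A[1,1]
D

A[0,0] + A[1,1] is the trace of A. By the cyclic property of the trace, tr(P^(-1)AP) = tr(APP^(-1)) = tr(A), so it is the same for every matrix similar to A.

The other combinations are not similarity invariants. For example, take P = [[1, 1], [1, 2]] (det P = 1), so P^(-1) = [[2, -1], [-1, 1]] and
B = P^(-1)AP = [[1, 5], [0, -1]].
Evaluating each option on A and on B:
(A) A[0,1] + A[1,0]: 2 for A, 5 for B -> changes
(B) A[0,0]: -2 for A, 1 for B -> changes
(C) A[0,0] + A[1,1] - A[0,1]: -3 for A, -5 for B -> changes
(D) A[0,0] + A[1,1]: 0 for A, 0 for B -> unchanged

Only (D) A[0,0] + A[1,1] = 0 survives (and it does so for every P, not just this one), so it is the invariant.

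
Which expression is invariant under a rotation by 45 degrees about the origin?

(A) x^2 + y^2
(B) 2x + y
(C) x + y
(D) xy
A

A rotation by 45 degrees sends (x, y) to (sqrt(2)x/2 - sqrt(2)y/2, sqrt(2)x/2 + sqrt(2)y/2).
Substitute the transformed coordinates into each option and compare with the original:
(A) x^2 + y^2  ->  (sqrt(2)x/2 - sqrt(2)y/2)^2 + (sqrt(2)x/2 + sqrt(2)y/2)^2 = x^2 + y^2   [equals x^2 + y^2: invariant]
(B) 2x + y  ->  2(sqrt(2)x/2 - sqrt(2)y/2) + (sqrt(2)x/2 + sqrt(2)y/2) = 3sqrt(2)x/2 - sqrt(2)y/2   [differs from 2x + y: not invariant]
(C) x + y  ->  (sqrt(2)x/2 - sqrt(2)y/2) + (sqrt(2)x/2 + sqrt(2)y/2) = sqrt(2)x   [differs from x + y: not invariant]
(D) xy  ->  (sqrt(2)x/2 - sqrt(2)y/2)(sqrt(2)x/2 + sqrt(2)y/2) = x^2/2 - y^2/2   [differs from xy: not invariant]

Only option (A), x^2 + y^2, is unchanged by the transformation.
Geometrically, x^2 + y^2 is the squared distance from the origin, which every rotation about the origin preserves.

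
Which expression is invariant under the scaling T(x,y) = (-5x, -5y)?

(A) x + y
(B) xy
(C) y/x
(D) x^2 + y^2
C

Under the uniform scaling T(x,y) = (-5x, -5y):
Substitute the transformed coordinates into each option and compare with the original:
(A) x + y  ->  (-5x) + (-5y) = -5x - 5y   [differs from x + y: not invariant]
(B) xy  ->  (-5x)(-5y) = 25xy   [differs from xy: not invariant]
(C) y/x  ->  (-5y)/(-5x) = y/x   [equals y/x: invariant]
(D) x^2 + y^2  ->  (-5x)^2 + (-5y)^2 = 25x^2 + 25y^2   [differs from x^2 + y^2: not invariant]

Only option (C), y/x, is unchanged by the transformation.
The common factor -5 cancels in a ratio of coordinates, while sums, products and sums of squares pick up factors of -5 or 25.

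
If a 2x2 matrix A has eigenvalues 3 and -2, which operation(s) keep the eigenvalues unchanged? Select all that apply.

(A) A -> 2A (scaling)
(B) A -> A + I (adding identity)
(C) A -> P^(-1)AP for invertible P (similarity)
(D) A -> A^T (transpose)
C and D

Eigenvalues are preserved by:
1. Similarity transformations: A -> P^(-1)AP (same characteristic polynomial)
2. Transpose: A^T has the same eigenvalues as A

Eigenvalues are NOT preserved by:
- Adding identity: eigenvalues become 3+1, -2+1
- Scaling: eigenvalues become 6, -4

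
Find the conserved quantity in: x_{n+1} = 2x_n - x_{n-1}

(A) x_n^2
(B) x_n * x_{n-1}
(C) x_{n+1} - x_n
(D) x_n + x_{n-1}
C

For the recurrence x_{n+1} = 2x_n - x_{n-1}:

If x_{n+1} = 2x_n - x_{n-1}, then:
x_{n+1} - x_n = x_n - x_{n-1}
The first difference is constant throughout the sequence.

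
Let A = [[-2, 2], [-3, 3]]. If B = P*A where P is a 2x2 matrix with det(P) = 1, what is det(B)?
0

By the multiplicative property of determinants, det(B) = det(P*A) = det(P) * det(A) = det(A),
so the determinant is invariant under multiplication by any determinant-1 matrix; we just need det(A).

det(A) = (-2)(3) - (2)(-3) = -6 - (-6) = 0

Therefore det(B) = 1 * 0 = 0.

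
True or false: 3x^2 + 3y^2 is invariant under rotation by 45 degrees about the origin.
True

Applying rotation by 45 degrees: x' = x*cos(45 degrees) - y*sin(45 degrees) = sqrt(2)x/2 - sqrt(2)y/2, y' = x*sin(45 degrees) + y*cos(45 degrees) = sqrt(2)x/2 + sqrt(2)y/2

Substituting into 3x^2 + 3y^2:
3(sqrt(2)x/2 - sqrt(2)y/2)^2 + 3(sqrt(2)x/2 + sqrt(2)y/2)^2
= 3x^2 + 3y^2

This equals the original expression 3x^2 + 3y^2, so it IS invariant.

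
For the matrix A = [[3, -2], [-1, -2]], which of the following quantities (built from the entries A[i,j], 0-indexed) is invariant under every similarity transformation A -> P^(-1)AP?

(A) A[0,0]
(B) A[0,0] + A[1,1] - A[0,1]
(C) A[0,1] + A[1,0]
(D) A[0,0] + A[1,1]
D

A[0,0] + A[1,1] is the trace of A. By the cyclic property of the trace, tr(P^(-1)AP) = tr(APP^(-1)) = tr(A), so it is the same for every matrix similar to A.

The other combinations are not similarity invariants. For example, take P = [[1, 2], [0, 1]] (det P = 1), so P^(-1) = [[1, -2], [0, 1]] and
B = P^(-1)AP = [[5, 12], [-1, -4]].
Evaluating each option on A and on B:
(A) A[0,0]: 3 for A, 5 for B -> changes
(B) A[0,0] + A[1,1] - A[0,1]: 3 for A, -11 for B -> changes
(C) A[0,1] + A[1,0]: -3 for A, 11 for B -> changes
(D) A[0,0] + A[1,1]: 1 for A, 1 for B -> unchanged

Only (D) A[0,0] + A[1,1] = 1 survives (and it does so for every P, not just this one), so it is the invariant.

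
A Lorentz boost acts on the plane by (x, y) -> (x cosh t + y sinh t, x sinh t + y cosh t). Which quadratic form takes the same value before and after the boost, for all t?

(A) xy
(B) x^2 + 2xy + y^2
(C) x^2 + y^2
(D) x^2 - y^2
D

Write x' = x cosh t + y sinh t, y' = x sinh t + y cosh t and substitute into each option:
(A) xy: (x cosh t + y sinh t)(x sinh t + y cosh t) = xy(cosh^2 t + sinh^2 t) + (x^2 + y^2) sinh t cosh t = xy cosh 2t + (x^2 + y^2)(sinh 2t)/2   [not invariant for t != 0]
(B) x^2 + 2xy + y^2: (x' + y')^2 with x' + y' = (x + y)(cosh t + sinh t) = (x + y)e^t, so it becomes (x + y)^2 e^(2t)   [not invariant for t != 0]
(C) x^2 + y^2: (x cosh t + y sinh t)^2 + (x sinh t + y cosh t)^2 = (x^2 + y^2)(cosh^2 t + sinh^2 t) + 4xy sinh t cosh t = (x^2 + y^2) cosh 2t + 2xy sinh 2t   [not invariant for t != 0]
(D) x^2 - y^2: (x cosh t + y sinh t)^2 - (x sinh t + y cosh t)^2 = x^2(cosh^2 t - sinh^2 t) + 2xy(cosh t sinh t - sinh t cosh t) + y^2(sinh^2 t - cosh^2 t) = x^2 - y^2   [invariant, using cosh^2 t - sinh^2 t = 1]

Only (D) x^2 - y^2 is unchanged; it is the Minkowski form preserved by Lorentz boosts, just as x^2 + y^2 is preserved by ordinary rotations.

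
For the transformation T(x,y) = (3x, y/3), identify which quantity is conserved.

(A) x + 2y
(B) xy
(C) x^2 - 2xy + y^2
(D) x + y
B

An expression E(x,y) is invariant under T if E(T(x,y)) = E(x,y). Here T(x,y) = (3x, y/3).
Substitute the transformed coordinates into each option and compare with the original:
(A) x + 2y  ->  (3x) + 2(y/3) = 3x + 2y/3   [differs from x + 2y: not invariant]
(B) xy  ->  (3x)(y/3) = xy   [equals xy: invariant]
(C) x^2 - 2xy + y^2  ->  (3x)^2 - 2(3x)(y/3) + (y/3)^2 = 9x^2 - 2xy + y^2/9   [differs from x^2 - 2xy + y^2: not invariant]
(D) x + y  ->  (3x) + (y/3) = 3x + y/3   [differs from x + y: not invariant]

Only option (B), xy, is unchanged by the transformation.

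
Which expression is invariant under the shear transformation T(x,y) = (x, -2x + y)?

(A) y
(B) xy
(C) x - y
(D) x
D

Under the shear T(x,y) = (x, -2x + y):
Substitute the transformed coordinates into each option and compare with the original:
(A) y  ->  (-2x + y) = -2x + y   [differs from y: not invariant]
(B) xy  ->  (x)(-2x + y) = -2x^2 + xy   [differs from xy: not invariant]
(C) x - y  ->  (x) - (-2x + y) = 3x - y   [differs from x - y: not invariant]
(D) x  ->  (x) = x   [equals x: invariant]

Only option (D), x, is unchanged by the transformation.
A vertical shear moves points parallel to the y-axis, so the x-coordinate (and any function of x alone) is unchanged.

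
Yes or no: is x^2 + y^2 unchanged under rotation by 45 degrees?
Yes

Applying rotation by 45 degrees: x' = x*cos(45 degrees) - y*sin(45 degrees) = sqrt(2)x/2 - sqrt(2)y/2, y' = x*sin(45 degrees) + y*cos(45 degrees) = sqrt(2)x/2 + sqrt(2)y/2

Substituting into x^2 + y^2:
(sqrt(2)x/2 - sqrt(2)y/2)^2 + (sqrt(2)x/2 + sqrt(2)y/2)^2
= x^2 + y^2

This equals the original expression x^2 + y^2, so it IS invariant.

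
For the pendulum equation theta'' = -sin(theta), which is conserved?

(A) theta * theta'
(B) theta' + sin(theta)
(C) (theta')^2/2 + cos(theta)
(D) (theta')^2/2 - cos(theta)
D

A first integral I satisfies dI/dt = 0 along every solution. Differentiate each option and use the equation of motion:
(A) d/dt[theta * theta'] = (theta')^2 + theta theta'' = (theta')^2 - theta sin(theta), not identically 0
(B) d/dt[theta' + sin(theta)] = theta'' + cos(theta) theta' = -sin(theta) + theta' cos(theta), not identically 0
(C) d/dt[(theta')^2/2 + cos(theta)] = theta' theta'' - sin(theta) theta' = -2 theta' sin(theta), not identically 0
(D) d/dt[(theta')^2/2 - cos(theta)] = theta' theta'' + sin(theta) theta' = theta'(-sin(theta)) + theta' sin(theta) = 0

Only (D) has zero time-derivative. This is the total energy: kinetic (theta')^2/2 plus potential -cos(theta).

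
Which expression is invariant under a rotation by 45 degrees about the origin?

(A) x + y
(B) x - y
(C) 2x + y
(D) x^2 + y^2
D

A rotation by 45 degrees sends (x, y) to (sqrt(2)x/2 - sqrt(2)y/2, sqrt(2)x/2 + sqrt(2)y/2).
Substitute the transformed coordinates into each option and compare with the original:
(A) x + y  ->  (sqrt(2)x/2 - sqrt(2)y/2) + (sqrt(2)x/2 + sqrt(2)y/2) = sqrt(2)x   [differs from x + y: not invariant]
(B) x - y  ->  (sqrt(2)x/2 - sqrt(2)y/2) - (sqrt(2)x/2 + sqrt(2)y/2) = -sqrt(2)y   [differs from x - y: not invariant]
(C) 2x + y  ->  2(sqrt(2)x/2 - sqrt(2)y/2) + (sqrt(2)x/2 + sqrt(2)y/2) = 3sqrt(2)x/2 - sqrt(2)y/2   [differs from 2x + y: not invariant]
(D) x^2 + y^2  ->  (sqrt(2)x/2 - sqrt(2)y/2)^2 + (sqrt(2)x/2 + sqrt(2)y/2)^2 = x^2 + y^2   [equals x^2 + y^2: invariant]

Only option (D), x^2 + y^2, is unchanged by the transformation.
Geometrically, x^2 + y^2 is the squared distance from the origin, which every rotation about the origin preserves.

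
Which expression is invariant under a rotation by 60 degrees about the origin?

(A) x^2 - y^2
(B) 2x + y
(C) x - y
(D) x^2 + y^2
D

A rotation by 60 degrees sends (x, y) to (x/2 - sqrt(3)y/2, sqrt(3)x/2 + y/2).
Substitute the transformed coordinates into each option and compare with the original:
(A) x^2 - y^2  ->  (x/2 - sqrt(3)y/2)^2 - (sqrt(3)x/2 + y/2)^2 = -x^2/2 - sqrt(3)xy + y^2/2   [differs from x^2 - y^2: not invariant]
(B) 2x + y  ->  2(x/2 - sqrt(3)y/2) + (sqrt(3)x/2 + y/2) = sqrt(3)x/2 + x - sqrt(3)y + y/2   [differs from 2x + y: not invariant]
(C) x - y  ->  (x/2 - sqrt(3)y/2) - (sqrt(3)x/2 + y/2) = -sqrt(3)x/2 + x/2 - sqrt(3)y/2 - y/2   [differs from x - y: not invariant]
(D) x^2 + y^2  ->  (x/2 - sqrt(3)y/2)^2 + (sqrt(3)x/2 + y/2)^2 = x^2 + y^2   [equals x^2 + y^2: invariant]

Only option (D), x^2 + y^2, is unchanged by the transformation.
Geometrically, x^2 + y^2 is the squared distance from the origin, which every rotation about the origin preserves.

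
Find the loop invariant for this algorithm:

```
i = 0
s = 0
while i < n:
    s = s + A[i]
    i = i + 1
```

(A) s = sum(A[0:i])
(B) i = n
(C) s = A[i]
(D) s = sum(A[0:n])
A

A loop invariant must hold before the first iteration and be re-established by every execution of the body.

(A) s = sum(A[0:i]): Initially i = 0 and s = 0 = sum of the empty slice A[0:0]. If s = sum(A[0:i]) holds at the top of an iteration, the body sets s to sum(A[0:i]) + A[i] = sum(A[0:i+1]) and then i to i+1, so s = sum(A[0:i]) holds again. At exit i = n, giving s = sum(A[0:n]).

The other options fail:
(B) i = n: false initially (i = 0); it is the exit condition, not an invariant.
(C) s = A[i]: after the first iteration s = A[0] but i = 1, so s = A[i] compares s with the wrong element (and fails in general).
(D) s = sum(A[0:n]): false before the loop (s = 0, not the full sum) -- it only becomes true at exit.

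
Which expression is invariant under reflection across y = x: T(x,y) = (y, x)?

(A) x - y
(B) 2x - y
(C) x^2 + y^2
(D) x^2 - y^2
C

The map is reflection across y = x: T(x,y) = (y, x).
Substitute the transformed coordinates into each option and compare with the original:
(A) x - y  ->  (y) - (x) = -x + y   [differs from x - y: not invariant]
(B) 2x - y  ->  2(y) - (x) = -x + 2y   [differs from 2x - y: not invariant]
(C) x^2 + y^2  ->  (y)^2 + (x)^2 = x^2 + y^2   [equals x^2 + y^2: invariant]
(D) x^2 - y^2  ->  (y)^2 - (x)^2 = -x^2 + y^2   [differs from x^2 - y^2: not invariant]

Only option (C), x^2 + y^2, is unchanged by the transformation.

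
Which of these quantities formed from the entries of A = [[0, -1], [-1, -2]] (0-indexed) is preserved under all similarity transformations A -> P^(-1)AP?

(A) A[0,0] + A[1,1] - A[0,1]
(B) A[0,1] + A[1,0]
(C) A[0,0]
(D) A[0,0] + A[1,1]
D

A[0,0] + A[1,1] is the trace of A. By the cyclic property of the trace, tr(P^(-1)AP) = tr(APP^(-1)) = tr(A), so it is the same for every matrix similar to A.

The other combinations are not similarity invariants. For example, take P = [[2, 1], [1, 1]] (det P = 1), so P^(-1) = [[1, -1], [-1, 2]] and
B = P^(-1)AP = [[3, 2], [-7, -5]].
Evaluating each option on A and on B:
(A) A[0,0] + A[1,1] - A[0,1]: -1 for A, -4 for B -> changes
(B) A[0,1] + A[1,0]: -2 for A, -5 for B -> changes
(C) A[0,0]: 0 for A, 3 for B -> changes
(D) A[0,0] + A[1,1]: -2 for A, -2 for B -> unchanged

Only (D) A[0,0] + A[1,1] = -2 survives (and it does so for every P, not just this one), so it is the invariant.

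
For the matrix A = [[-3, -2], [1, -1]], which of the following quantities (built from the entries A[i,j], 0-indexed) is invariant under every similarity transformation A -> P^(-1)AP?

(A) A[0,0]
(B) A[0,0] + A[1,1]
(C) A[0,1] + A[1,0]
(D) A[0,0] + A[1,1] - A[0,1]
B

A[0,0] + A[1,1] is the trace of A. By the cyclic property of the trace, tr(P^(-1)AP) = tr(APP^(-1)) = tr(A), so it is the same for every matrix similar to A.

The other combinations are not similarity invariants. For example, take P = [[1, 2], [0, 1]] (det P = 1), so P^(-1) = [[1, -2], [0, 1]] and
B = P^(-1)AP = [[-5, -10], [1, 1]].
Evaluating each option on A and on B:
(A) A[0,0]: -3 for A, -5 for B -> changes
(B) A[0,0] + A[1,1]: -4 for A, -4 for B -> unchanged
(C) A[0,1] + A[1,0]: -1 for A, -9 for B -> changes
(D) A[0,0] + A[1,1] - A[0,1]: -2 for A, 6 for B -> changes

Only (B) A[0,0] + A[1,1] = -4 survives (and it does so for every P, not just this one), so it is the invariant.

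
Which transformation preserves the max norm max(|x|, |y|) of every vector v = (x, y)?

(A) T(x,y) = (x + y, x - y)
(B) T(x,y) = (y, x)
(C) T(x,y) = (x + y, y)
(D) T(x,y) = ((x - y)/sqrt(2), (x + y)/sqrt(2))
B

A transformation preserves a norm if ||T(v)|| = ||v|| for every v; a single vector where the norm changes rules an option out.

(A) T(x,y) = (x + y, x - y): v = (1, 1) has norm max(|1|, |1|) = 1, but T(v) = (2, 0) has norm 2 -- not preserved.
(B) T(x,y) = (y, x): preserves the norm -- it only permutes the coordinates and/or flips signs, which leaves max(|x|, |y|) unchanged.
(C) T(x,y) = (x + y, y): v = (1, 1) has norm max(|1|, |1|) = 1, but T(v) = (2, 1) has norm 2 -- not preserved.
(D) T(x,y) = ((x - y)/sqrt(2), (x + y)/sqrt(2)): v = (1, 0) has norm max(|1|, |0|) = 1, but T(v) = (sqrt(2)/2, sqrt(2)/2) has norm sqrt(2)/2 -- not preserved.

Therefore the answer is (B).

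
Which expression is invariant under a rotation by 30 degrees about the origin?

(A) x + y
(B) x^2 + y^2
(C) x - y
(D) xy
B

A rotation by 30 degrees sends (x, y) to (sqrt(3)x/2 - y/2, x/2 + sqrt(3)y/2).
Substitute the transformed coordinates into each option and compare with the original:
(A) x + y  ->  (sqrt(3)x/2 - y/2) + (x/2 + sqrt(3)y/2) = x/2 + sqrt(3)x/2 - y/2 + sqrt(3)y/2   [differs from x + y: not invariant]
(B) x^2 + y^2  ->  (sqrt(3)x/2 - y/2)^2 + (x/2 + sqrt(3)y/2)^2 = x^2 + y^2   [equals x^2 + y^2: invariant]
(C) x - y  ->  (sqrt(3)x/2 - y/2) - (x/2 + sqrt(3)y/2) = -x/2 + sqrt(3)x/2 - sqrt(3)y/2 - y/2   [differs from x - y: not invariant]
(D) xy  ->  (sqrt(3)x/2 - y/2)(x/2 + sqrt(3)y/2) = sqrt(3)x^2/4 + xy/2 - sqrt(3)y^2/4   [differs from xy: not invariant]

Only option (B), x^2 + y^2, is unchanged by the transformation.
Geometrically, x^2 + y^2 is the squared distance from the origin, which every rotation about the origin preserves.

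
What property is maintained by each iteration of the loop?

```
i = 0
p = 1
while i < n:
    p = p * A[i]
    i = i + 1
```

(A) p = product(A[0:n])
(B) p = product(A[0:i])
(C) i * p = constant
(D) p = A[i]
B

A loop invariant must hold before the first iteration and be re-established by every execution of the body.

(B) p = product(A[0:i]): Initially i = 0 and p = 1 = product of the empty slice A[0:0]. If p = product(A[0:i]) holds at the top of an iteration, the body sets p to product(A[0:i]) * A[i] = product(A[0:i+1]) and then i to i+1, so the property is restored. At exit i = n, giving p = product(A[0:n]).

The other options fail:
(A) p = product(A[0:n]): false before the loop (p = 1, not the full product) -- it only becomes true at exit.
(C) i * p = constant: initially i * p = 0, but after one iteration it is 1 * A[0], which is nonzero in general.
(D) p = A[i]: after the first iteration p = A[0] but i = 1; in general p is a product of several elements, not a single one.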